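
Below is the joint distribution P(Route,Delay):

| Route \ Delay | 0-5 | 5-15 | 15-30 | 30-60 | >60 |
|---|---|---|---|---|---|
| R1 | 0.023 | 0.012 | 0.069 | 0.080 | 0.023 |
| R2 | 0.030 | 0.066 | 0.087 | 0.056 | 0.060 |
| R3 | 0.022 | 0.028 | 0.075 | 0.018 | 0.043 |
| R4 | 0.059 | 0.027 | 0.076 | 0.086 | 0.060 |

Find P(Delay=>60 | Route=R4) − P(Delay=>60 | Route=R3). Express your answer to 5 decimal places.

P(Route=R4) = 0.059 + 0.027 + 0.076 + 0.086 + 0.060 = 0.308; P(Delay=>60 | Route=R4) = 0.060/0.308 = 0.194805.
P(Route=R3) = 0.022 + 0.028 + 0.075 + 0.018 + 0.043 = 0.186; P(Delay=>60 | Route=R3) = 0.043/0.186 = 0.231183.
Difference = -0.03638.

-0.03638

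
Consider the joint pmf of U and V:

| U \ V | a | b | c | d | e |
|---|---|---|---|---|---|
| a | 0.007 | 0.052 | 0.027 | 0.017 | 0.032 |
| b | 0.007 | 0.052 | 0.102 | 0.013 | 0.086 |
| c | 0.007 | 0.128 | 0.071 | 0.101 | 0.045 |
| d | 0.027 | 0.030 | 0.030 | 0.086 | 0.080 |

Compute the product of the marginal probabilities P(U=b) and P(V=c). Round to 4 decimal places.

P(U=b) = 0.007 + 0.052 + 0.102 + 0.013 + 0.086 = 0.260.
P(V=c) = 0.027 + 0.102 + 0.071 + 0.030 = 0.230.
Product: 0.260 × 0.230 = 0.0598.

0.0598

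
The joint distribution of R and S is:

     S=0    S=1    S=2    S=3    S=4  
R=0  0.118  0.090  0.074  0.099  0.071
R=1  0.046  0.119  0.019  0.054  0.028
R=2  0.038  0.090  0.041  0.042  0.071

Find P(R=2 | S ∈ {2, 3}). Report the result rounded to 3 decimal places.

P(S=2) = 0.074 + 0.019 + 0.041 = 0.134.
P(S=3) = 0.099 + 0.054 + 0.042 = 0.195.
P(S ∈ {2, 3}) = 0.134 + 0.195 = 0.329; P(R=2, S ∈ {2, 3}) = 0.041 + 0.042 = 0.083.
P(R=2 | S ∈ {2, 3}) = 0.083/0.329 = 0.252.

0.252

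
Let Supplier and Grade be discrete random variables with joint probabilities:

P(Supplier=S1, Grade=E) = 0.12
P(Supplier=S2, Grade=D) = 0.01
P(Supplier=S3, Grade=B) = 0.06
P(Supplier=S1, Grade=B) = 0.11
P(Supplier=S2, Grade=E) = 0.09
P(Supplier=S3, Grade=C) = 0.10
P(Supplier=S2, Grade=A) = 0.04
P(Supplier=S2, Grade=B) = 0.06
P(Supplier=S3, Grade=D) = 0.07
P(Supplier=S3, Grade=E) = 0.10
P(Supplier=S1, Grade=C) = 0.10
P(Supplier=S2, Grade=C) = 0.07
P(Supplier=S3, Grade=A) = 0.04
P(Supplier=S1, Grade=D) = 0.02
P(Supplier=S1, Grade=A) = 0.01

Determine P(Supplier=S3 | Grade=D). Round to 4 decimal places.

0.7000

P(Grade=D) = 0.02 + 0.01 + 0.07 = 0.10.
P(Supplier=S3 | Grade=D) = 0.07/0.10 = 0.7000.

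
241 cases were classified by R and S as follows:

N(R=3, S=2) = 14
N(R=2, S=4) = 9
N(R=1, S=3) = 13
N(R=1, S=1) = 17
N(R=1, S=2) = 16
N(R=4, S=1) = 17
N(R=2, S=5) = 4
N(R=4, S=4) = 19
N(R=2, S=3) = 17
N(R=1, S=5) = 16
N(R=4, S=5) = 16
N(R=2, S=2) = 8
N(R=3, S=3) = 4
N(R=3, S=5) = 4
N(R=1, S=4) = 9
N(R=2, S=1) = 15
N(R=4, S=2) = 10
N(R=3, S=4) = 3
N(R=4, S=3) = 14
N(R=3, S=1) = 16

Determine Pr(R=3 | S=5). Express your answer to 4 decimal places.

Total with S=5: 16 + 4 + 4 + 16 = 40.
P(R=3 | S=5) = 4/40 = 0.1000.

0.1000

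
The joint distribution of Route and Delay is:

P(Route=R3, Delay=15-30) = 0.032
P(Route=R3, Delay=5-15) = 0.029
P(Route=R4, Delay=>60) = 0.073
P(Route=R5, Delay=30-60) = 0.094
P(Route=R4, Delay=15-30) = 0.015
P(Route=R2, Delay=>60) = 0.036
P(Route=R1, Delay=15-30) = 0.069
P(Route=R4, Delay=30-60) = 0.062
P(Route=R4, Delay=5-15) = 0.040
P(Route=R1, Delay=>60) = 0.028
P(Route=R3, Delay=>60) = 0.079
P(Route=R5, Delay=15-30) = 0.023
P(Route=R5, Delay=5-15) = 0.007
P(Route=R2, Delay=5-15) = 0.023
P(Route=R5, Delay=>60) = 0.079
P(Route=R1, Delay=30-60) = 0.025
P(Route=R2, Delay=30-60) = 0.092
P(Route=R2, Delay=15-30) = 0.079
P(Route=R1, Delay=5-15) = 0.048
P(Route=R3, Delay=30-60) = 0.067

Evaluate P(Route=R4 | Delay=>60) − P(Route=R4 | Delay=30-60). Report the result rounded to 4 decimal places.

0.0651

P(Delay=>60) = 0.028 + 0.036 + 0.079 + 0.073 + 0.079 = 0.295; P(Route=R4 | Delay=>60) = 0.073/0.295 = 0.24746.
P(Delay=30-60) = 0.025 + 0.092 + 0.067 + 0.062 + 0.094 = 0.340; P(Route=R4 | Delay=30-60) = 0.062/0.340 = 0.18235.
Difference = 0.0651.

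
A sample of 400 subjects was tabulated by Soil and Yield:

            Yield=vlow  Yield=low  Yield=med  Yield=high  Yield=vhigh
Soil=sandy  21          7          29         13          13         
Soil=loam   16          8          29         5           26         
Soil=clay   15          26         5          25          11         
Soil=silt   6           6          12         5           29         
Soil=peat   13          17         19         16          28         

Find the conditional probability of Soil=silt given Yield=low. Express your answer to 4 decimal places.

Total with Yield=low: 7 + 8 + 26 + 6 + 17 = 64.
P(Soil=silt | Yield=low) = 6/64 = 0.0938.

0.0938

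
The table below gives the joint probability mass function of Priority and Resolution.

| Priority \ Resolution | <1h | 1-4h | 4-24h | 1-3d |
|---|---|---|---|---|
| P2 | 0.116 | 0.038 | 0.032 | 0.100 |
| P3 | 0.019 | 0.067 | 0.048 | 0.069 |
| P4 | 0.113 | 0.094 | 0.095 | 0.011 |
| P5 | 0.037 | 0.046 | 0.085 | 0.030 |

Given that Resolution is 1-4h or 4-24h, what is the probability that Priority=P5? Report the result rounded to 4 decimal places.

0.2594

P(Resolution=1-4h) = 0.038 + 0.067 + 0.094 + 0.046 = 0.245.
P(Resolution=4-24h) = 0.032 + 0.048 + 0.095 + 0.085 = 0.260.
P(Resolution ∈ {1-4h, 4-24h}) = 0.245 + 0.260 = 0.505; P(Priority=P5, Resolution ∈ {1-4h, 4-24h}) = 0.046 + 0.085 = 0.131.
P(Priority=P5 | Resolution ∈ {1-4h, 4-24h}) = 0.131/0.505 = 0.2594.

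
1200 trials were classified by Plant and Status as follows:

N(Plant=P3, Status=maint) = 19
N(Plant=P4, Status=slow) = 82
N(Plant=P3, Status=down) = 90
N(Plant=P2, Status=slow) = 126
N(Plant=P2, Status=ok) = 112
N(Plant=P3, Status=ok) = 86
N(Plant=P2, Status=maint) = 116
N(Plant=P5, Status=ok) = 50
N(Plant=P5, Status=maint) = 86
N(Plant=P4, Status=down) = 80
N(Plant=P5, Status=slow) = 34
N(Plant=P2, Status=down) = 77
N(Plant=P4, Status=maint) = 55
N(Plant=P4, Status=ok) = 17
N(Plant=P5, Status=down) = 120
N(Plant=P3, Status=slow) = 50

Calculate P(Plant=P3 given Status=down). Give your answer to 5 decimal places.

Total with Status=down: 77 + 90 + 80 + 120 = 367.
P(Plant=P3 | Status=down) = 90/367 = 0.24523.

0.24523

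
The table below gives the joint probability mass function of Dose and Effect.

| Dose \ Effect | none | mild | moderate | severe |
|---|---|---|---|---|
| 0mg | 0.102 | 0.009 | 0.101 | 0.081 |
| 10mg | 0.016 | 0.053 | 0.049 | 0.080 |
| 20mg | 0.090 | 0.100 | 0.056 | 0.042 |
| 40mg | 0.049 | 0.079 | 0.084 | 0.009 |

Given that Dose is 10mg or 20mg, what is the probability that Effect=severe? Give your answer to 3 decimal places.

P(Dose=10mg) = 0.016 + 0.053 + 0.049 + 0.080 = 0.198.
P(Dose=20mg) = 0.090 + 0.100 + 0.056 + 0.042 = 0.288.
P(Dose ∈ {10mg, 20mg}) = 0.198 + 0.288 = 0.486; P(Effect=severe, Dose ∈ {10mg, 20mg}) = 0.080 + 0.042 = 0.122.
P(Effect=severe | Dose ∈ {10mg, 20mg}) = 0.122/0.486 = 0.251.

0.251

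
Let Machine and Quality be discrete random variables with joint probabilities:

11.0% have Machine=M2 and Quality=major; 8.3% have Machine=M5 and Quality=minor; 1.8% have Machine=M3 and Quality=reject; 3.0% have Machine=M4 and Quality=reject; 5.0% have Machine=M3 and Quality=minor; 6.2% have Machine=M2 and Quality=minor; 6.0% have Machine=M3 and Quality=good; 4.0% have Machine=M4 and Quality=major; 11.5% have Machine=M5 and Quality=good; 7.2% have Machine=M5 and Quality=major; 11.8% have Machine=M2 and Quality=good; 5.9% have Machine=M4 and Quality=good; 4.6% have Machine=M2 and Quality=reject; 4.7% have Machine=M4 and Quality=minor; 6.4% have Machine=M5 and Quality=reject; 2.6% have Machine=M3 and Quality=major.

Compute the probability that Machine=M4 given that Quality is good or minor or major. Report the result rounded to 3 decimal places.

P(Quality=good) = 0.118 + 0.060 + 0.059 + 0.115 = 0.352.
P(Quality=minor) = 0.062 + 0.050 + 0.047 + 0.083 = 0.242.
P(Quality=major) = 0.110 + 0.026 + 0.040 + 0.072 = 0.248.
P(Quality ∈ {good, minor, major}) = 0.352 + 0.242 + 0.248 = 0.842; P(Machine=M4, Quality ∈ {good, minor, major}) = 0.059 + 0.047 + 0.040 = 0.146.
P(Machine=M4 | Quality ∈ {good, minor, major}) = 0.146/0.842 = 0.173.

0.173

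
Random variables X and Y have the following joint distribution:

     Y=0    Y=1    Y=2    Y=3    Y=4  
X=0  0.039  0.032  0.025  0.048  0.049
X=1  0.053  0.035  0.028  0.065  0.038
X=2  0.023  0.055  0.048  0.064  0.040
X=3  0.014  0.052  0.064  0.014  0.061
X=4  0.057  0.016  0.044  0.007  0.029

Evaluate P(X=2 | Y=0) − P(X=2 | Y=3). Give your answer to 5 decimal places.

P(Y=0) = 0.039 + 0.053 + 0.023 + 0.014 + 0.057 = 0.186; P(X=2 | Y=0) = 0.023/0.186 = 0.123656.
P(Y=3) = 0.048 + 0.065 + 0.064 + 0.014 + 0.007 = 0.198; P(X=2 | Y=3) = 0.064/0.198 = 0.323232.
Difference = -0.19958.

-0.19958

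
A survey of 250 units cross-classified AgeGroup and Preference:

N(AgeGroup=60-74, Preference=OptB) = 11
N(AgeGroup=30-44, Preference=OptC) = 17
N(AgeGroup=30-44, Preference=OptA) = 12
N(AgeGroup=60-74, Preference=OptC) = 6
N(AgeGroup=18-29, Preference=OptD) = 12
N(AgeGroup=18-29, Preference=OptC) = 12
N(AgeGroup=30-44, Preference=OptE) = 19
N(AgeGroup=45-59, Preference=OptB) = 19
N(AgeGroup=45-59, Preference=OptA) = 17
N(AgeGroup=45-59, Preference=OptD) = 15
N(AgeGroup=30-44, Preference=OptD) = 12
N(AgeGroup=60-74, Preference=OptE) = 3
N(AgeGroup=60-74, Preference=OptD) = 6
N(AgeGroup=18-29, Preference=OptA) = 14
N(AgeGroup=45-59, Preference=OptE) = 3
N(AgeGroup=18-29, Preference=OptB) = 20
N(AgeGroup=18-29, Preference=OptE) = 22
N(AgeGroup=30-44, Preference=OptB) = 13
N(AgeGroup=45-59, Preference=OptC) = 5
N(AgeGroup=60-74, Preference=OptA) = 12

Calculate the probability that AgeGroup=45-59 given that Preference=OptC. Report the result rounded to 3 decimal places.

Total with Preference=OptC: 12 + 17 + 5 + 6 = 40.
P(AgeGroup=45-59 | Preference=OptC) = 5/40 = 0.125.

0.125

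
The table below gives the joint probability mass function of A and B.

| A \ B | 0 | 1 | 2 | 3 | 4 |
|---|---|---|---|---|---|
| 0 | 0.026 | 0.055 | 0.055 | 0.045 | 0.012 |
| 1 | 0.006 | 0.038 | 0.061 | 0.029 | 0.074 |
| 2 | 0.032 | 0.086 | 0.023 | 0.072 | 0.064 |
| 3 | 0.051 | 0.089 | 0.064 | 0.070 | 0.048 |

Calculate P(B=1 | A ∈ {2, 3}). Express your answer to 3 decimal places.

0.292

P(A=2) = 0.032 + 0.086 + 0.023 + 0.072 + 0.064 = 0.277.
P(A=3) = 0.051 + 0.089 + 0.064 + 0.070 + 0.048 = 0.322.
P(A ∈ {2, 3}) = 0.277 + 0.322 = 0.599; P(B=1, A ∈ {2, 3}) = 0.086 + 0.089 = 0.175.
P(B=1 | A ∈ {2, 3}) = 0.175/0.599 = 0.292.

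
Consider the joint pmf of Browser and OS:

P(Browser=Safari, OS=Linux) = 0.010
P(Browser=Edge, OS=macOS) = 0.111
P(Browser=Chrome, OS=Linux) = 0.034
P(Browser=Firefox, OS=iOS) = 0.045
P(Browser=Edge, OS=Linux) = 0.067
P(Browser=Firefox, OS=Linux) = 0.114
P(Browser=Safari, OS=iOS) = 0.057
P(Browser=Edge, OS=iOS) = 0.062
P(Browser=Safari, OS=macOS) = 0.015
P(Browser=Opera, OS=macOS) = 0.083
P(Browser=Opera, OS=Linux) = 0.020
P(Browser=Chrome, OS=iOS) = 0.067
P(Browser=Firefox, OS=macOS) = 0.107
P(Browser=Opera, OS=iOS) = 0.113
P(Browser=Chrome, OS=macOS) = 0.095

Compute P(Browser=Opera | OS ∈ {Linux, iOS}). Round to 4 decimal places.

P(OS=Linux) = 0.034 + 0.114 + 0.010 + 0.067 + 0.020 = 0.245.
P(OS=iOS) = 0.067 + 0.045 + 0.057 + 0.062 + 0.113 = 0.344.
P(OS ∈ {Linux, iOS}) = 0.245 + 0.344 = 0.589; P(Browser=Opera, OS ∈ {Linux, iOS}) = 0.020 + 0.113 = 0.133.
P(Browser=Opera | OS ∈ {Linux, iOS}) = 0.133/0.589 = 0.2258.

0.2258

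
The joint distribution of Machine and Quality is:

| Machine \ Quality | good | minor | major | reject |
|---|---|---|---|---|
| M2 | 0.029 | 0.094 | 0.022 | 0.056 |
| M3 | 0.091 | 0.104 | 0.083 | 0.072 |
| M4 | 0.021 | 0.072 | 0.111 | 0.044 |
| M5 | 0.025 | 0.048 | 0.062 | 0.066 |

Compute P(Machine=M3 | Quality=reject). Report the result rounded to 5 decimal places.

0.30252

P(Quality=reject) = 0.056 + 0.072 + 0.044 + 0.066 = 0.238.
P(Machine=M3 | Quality=reject) = 0.072/0.238 = 0.30252.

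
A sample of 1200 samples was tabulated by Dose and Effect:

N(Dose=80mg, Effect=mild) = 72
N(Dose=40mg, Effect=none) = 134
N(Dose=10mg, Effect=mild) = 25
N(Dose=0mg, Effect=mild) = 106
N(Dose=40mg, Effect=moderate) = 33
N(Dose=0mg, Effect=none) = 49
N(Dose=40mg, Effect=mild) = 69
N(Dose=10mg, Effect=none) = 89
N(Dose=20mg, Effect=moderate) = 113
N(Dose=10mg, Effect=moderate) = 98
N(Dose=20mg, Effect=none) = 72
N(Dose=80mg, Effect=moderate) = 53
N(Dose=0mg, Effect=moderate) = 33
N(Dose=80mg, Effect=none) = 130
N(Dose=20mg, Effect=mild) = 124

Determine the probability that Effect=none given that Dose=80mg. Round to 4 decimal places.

Total with Dose=80mg: 130 + 72 + 53 = 255.
P(Effect=none | Dose=80mg) = 130/255 = 0.5098.

0.5098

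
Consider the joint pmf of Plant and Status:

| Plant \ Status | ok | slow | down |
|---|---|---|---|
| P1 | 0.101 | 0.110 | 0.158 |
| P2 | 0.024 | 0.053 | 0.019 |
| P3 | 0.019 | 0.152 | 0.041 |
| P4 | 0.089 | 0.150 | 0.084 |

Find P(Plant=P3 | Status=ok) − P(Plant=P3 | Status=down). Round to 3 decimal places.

P(Status=ok) = 0.101 + 0.024 + 0.019 + 0.089 = 0.233; P(Plant=P3 | Status=ok) = 0.019/0.233 = 0.0815.
P(Status=down) = 0.158 + 0.019 + 0.041 + 0.084 = 0.302; P(Plant=P3 | Status=down) = 0.041/0.302 = 0.1358.
Difference = -0.054.

-0.054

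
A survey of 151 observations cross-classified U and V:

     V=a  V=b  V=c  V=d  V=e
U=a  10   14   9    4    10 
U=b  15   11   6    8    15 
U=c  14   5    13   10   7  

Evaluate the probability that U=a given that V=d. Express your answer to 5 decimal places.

Total with V=d: 4 + 8 + 10 = 22.
P(U=a | V=d) = 4/22 = 0.18182.

0.18182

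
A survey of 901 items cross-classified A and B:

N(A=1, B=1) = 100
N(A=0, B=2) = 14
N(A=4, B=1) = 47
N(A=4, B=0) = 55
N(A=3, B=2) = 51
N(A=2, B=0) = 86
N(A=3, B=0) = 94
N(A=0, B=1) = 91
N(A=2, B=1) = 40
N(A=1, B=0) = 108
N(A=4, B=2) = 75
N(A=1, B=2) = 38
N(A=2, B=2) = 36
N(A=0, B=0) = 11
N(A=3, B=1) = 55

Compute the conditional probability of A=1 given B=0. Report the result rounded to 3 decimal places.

Total with B=0: 11 + 108 + 86 + 94 + 55 = 354.
P(A=1 | B=0) = 108/354 = 0.305.

0.305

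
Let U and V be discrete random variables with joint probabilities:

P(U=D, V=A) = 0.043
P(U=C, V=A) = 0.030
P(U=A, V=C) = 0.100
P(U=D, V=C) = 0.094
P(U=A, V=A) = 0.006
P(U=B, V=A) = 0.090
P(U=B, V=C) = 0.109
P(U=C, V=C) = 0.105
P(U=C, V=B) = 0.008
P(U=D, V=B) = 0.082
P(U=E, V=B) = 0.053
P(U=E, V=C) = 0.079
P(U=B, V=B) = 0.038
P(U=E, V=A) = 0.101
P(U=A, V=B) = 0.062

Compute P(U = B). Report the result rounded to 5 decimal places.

P(U=B) = 0.090 + 0.038 + 0.109 = 0.237.

0.23700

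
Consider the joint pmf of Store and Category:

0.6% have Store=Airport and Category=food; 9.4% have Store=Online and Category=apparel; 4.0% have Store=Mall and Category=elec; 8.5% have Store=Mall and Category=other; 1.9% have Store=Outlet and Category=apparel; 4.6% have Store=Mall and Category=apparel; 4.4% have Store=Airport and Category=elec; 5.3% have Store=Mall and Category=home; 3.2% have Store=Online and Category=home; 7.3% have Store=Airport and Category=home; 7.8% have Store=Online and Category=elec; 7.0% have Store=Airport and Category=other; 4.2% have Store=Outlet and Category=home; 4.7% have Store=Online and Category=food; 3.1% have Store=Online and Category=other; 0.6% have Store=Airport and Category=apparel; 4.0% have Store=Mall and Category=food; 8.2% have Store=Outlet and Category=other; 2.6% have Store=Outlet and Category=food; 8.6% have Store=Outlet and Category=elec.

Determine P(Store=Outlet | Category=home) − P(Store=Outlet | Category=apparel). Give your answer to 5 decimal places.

P(Category=home) = 0.053 + 0.073 + 0.042 + 0.032 = 0.200; P(Store=Outlet | Category=home) = 0.042/0.200 = 0.210000.
P(Category=apparel) = 0.046 + 0.006 + 0.019 + 0.094 = 0.165; P(Store=Outlet | Category=apparel) = 0.019/0.165 = 0.115152.
Difference = 0.09485.

0.09485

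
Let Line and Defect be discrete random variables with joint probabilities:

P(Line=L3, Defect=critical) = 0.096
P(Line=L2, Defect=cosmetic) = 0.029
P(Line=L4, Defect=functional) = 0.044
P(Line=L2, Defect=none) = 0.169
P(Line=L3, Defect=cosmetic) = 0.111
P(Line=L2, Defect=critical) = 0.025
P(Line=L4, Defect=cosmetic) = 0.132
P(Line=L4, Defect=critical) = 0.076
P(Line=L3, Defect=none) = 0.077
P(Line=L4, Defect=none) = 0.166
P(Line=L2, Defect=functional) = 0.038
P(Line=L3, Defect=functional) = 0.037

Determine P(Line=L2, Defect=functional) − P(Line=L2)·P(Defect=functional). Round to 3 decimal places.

P(Line=L2) = 0.169 + 0.029 + 0.038 + 0.025 = 0.261.
P(Defect=functional) = 0.038 + 0.037 + 0.044 = 0.119.
P(Line=L2, Defect=functional) − P(Line=L2)P(Defect=functional) = 0.038 − 0.261×0.119 = 0.007.

0.007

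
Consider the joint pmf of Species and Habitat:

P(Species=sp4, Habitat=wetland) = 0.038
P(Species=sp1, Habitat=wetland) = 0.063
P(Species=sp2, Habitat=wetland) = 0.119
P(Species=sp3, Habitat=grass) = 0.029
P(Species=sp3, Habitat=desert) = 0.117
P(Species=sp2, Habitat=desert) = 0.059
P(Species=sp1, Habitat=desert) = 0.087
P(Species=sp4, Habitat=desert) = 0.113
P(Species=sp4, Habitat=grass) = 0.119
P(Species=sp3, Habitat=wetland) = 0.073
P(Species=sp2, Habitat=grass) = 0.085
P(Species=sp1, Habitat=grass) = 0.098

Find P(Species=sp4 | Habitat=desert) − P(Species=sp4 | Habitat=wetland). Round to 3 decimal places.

0.171

P(Habitat=desert) = 0.087 + 0.059 + 0.117 + 0.113 = 0.376; P(Species=sp4 | Habitat=desert) = 0.113/0.376 = 0.3005.
P(Habitat=wetland) = 0.063 + 0.119 + 0.073 + 0.038 = 0.293; P(Species=sp4 | Habitat=wetland) = 0.038/0.293 = 0.1297.
Difference = 0.171.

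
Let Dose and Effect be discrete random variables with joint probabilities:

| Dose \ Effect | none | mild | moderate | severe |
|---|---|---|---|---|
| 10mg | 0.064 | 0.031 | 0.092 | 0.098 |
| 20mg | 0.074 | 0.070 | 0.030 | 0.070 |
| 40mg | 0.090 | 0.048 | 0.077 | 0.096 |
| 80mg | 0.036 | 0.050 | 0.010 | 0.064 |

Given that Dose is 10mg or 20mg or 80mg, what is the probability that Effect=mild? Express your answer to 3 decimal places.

P(Dose=10mg) = 0.064 + 0.031 + 0.092 + 0.098 = 0.285.
P(Dose=20mg) = 0.074 + 0.070 + 0.030 + 0.070 = 0.244.
P(Dose=80mg) = 0.036 + 0.050 + 0.010 + 0.064 = 0.160.
P(Dose ∈ {10mg, 20mg, 80mg}) = 0.285 + 0.244 + 0.160 = 0.689; P(Effect=mild, Dose ∈ {10mg, 20mg, 80mg}) = 0.031 + 0.070 + 0.050 = 0.151.
P(Effect=mild | Dose ∈ {10mg, 20mg, 80mg}) = 0.151/0.689 = 0.219.

0.219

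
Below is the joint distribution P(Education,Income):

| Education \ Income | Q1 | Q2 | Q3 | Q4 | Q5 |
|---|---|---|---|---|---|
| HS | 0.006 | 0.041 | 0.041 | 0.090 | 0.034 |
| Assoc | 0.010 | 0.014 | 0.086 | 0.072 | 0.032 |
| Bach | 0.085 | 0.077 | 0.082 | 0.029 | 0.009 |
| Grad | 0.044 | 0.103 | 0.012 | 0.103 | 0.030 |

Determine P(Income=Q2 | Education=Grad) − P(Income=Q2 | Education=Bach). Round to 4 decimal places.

P(Education=Grad) = 0.044 + 0.103 + 0.012 + 0.103 + 0.030 = 0.292; P(Income=Q2 | Education=Grad) = 0.103/0.292 = 0.35274.
P(Education=Bach) = 0.085 + 0.077 + 0.082 + 0.029 + 0.009 = 0.282; P(Income=Q2 | Education=Bach) = 0.077/0.282 = 0.27305.
Difference = 0.0797.

0.0797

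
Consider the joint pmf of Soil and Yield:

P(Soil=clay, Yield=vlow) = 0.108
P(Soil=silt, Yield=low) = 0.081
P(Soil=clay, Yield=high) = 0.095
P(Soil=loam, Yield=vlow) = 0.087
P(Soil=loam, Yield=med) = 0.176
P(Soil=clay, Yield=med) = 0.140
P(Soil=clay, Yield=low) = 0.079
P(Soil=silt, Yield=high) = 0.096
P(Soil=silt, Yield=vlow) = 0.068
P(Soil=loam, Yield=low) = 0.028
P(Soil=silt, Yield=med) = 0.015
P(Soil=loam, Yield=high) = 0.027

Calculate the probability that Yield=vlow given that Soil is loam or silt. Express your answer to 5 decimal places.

0.26817

P(Soil=loam) = 0.087 + 0.028 + 0.176 + 0.027 = 0.318.
P(Soil=silt) = 0.068 + 0.081 + 0.015 + 0.096 = 0.260.
P(Soil ∈ {loam, silt}) = 0.318 + 0.260 = 0.578; P(Yield=vlow, Soil ∈ {loam, silt}) = 0.087 + 0.068 = 0.155.
P(Yield=vlow | Soil ∈ {loam, silt}) = 0.155/0.578 = 0.26817.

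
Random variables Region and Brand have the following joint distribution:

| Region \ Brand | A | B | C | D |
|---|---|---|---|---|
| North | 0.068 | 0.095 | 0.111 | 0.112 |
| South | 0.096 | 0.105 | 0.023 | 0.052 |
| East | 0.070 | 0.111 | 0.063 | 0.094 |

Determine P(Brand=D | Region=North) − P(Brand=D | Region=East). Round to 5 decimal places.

P(Region=North) = 0.068 + 0.095 + 0.111 + 0.112 = 0.386; P(Brand=D | Region=North) = 0.112/0.386 = 0.290155.
P(Region=East) = 0.070 + 0.111 + 0.063 + 0.094 = 0.338; P(Brand=D | Region=East) = 0.094/0.338 = 0.278107.
Difference = 0.01205.

0.01205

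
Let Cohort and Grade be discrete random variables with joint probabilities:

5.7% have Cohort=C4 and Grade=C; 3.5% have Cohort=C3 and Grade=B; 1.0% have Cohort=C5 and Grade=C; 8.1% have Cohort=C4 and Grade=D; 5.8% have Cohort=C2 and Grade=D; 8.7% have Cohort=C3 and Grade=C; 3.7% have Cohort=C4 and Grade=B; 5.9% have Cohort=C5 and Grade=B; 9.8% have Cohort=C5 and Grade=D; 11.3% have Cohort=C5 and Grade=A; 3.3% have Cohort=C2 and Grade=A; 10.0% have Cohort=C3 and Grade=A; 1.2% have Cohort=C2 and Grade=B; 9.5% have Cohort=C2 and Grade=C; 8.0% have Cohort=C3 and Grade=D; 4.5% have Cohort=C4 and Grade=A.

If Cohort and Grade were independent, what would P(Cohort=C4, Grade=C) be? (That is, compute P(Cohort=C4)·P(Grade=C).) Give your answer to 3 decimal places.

0.055

P(Cohort=C4) = 0.045 + 0.037 + 0.057 + 0.081 = 0.220.
P(Grade=C) = 0.095 + 0.087 + 0.057 + 0.010 = 0.249.
Product: 0.220 × 0.249 = 0.055.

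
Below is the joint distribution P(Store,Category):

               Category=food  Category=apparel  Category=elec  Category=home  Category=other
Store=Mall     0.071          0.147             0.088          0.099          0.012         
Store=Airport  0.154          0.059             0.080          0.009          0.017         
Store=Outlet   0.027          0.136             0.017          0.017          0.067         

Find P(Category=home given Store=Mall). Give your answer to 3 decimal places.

0.237

P(Store=Mall) = 0.071 + 0.147 + 0.088 + 0.099 + 0.012 = 0.417.
P(Category=home | Store=Mall) = 0.099/0.417 = 0.237.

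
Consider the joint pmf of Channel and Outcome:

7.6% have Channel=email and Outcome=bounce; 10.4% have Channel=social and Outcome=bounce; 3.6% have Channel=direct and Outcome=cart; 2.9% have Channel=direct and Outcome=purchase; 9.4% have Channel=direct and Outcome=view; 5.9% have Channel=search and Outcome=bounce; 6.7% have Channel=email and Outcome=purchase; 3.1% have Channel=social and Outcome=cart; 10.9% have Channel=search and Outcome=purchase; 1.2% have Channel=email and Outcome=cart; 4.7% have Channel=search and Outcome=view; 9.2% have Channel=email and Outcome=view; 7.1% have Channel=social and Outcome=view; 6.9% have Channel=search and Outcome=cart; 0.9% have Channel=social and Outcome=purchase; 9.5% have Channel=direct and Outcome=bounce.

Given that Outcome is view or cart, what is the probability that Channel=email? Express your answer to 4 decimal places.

0.2301

P(Outcome=view) = 0.092 + 0.047 + 0.071 + 0.094 = 0.304.
P(Outcome=cart) = 0.012 + 0.069 + 0.031 + 0.036 = 0.148.
P(Outcome ∈ {view, cart}) = 0.304 + 0.148 = 0.452; P(Channel=email, Outcome ∈ {view, cart}) = 0.092 + 0.012 = 0.104.
P(Channel=email | Outcome ∈ {view, cart}) = 0.104/0.452 = 0.2301.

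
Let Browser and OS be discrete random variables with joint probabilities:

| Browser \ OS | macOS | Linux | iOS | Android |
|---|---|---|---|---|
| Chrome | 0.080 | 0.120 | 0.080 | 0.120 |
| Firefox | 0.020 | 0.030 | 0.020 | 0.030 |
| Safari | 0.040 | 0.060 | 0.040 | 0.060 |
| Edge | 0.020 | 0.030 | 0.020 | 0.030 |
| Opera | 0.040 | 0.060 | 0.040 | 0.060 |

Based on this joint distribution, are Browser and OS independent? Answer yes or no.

yes

Every cell satisfies P(Browser,OS) = P(Browser)·P(OS). For instance P(Browser=Firefox) = 0.100, P(OS=macOS) = 0.200, and 0.100×0.200 = 0.020 matches the joint entry. So Browser and OS are independent.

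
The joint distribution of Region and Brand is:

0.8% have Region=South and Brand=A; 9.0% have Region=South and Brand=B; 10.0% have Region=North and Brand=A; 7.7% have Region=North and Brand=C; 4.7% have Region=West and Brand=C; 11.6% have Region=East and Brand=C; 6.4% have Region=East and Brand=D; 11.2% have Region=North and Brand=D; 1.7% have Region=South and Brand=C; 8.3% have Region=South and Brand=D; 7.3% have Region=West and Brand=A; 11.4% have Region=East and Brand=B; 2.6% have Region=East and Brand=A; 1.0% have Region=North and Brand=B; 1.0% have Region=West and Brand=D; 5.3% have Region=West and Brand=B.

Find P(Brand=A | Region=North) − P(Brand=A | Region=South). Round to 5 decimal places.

0.29404

P(Region=North) = 0.100 + 0.010 + 0.077 + 0.112 = 0.299; P(Brand=A | Region=North) = 0.100/0.299 = 0.334448.
P(Region=South) = 0.008 + 0.090 + 0.017 + 0.083 = 0.198; P(Brand=A | Region=South) = 0.008/0.198 = 0.040404.
Difference = 0.29404.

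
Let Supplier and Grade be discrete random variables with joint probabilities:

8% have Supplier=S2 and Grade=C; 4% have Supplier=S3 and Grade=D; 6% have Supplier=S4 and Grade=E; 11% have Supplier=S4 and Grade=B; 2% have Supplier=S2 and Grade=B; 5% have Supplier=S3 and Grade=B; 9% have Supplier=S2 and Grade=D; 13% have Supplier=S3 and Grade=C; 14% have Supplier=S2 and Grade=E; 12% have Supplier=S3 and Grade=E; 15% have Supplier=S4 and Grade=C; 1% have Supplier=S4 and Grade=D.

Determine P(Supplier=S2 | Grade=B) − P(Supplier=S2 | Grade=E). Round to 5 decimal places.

-0.32639

P(Grade=B) = 0.02 + 0.05 + 0.11 = 0.18; P(Supplier=S2 | Grade=B) = 0.02/0.18 = 0.111111.
P(Grade=E) = 0.14 + 0.12 + 0.06 = 0.32; P(Supplier=S2 | Grade=E) = 0.14/0.32 = 0.437500.
Difference = -0.32639.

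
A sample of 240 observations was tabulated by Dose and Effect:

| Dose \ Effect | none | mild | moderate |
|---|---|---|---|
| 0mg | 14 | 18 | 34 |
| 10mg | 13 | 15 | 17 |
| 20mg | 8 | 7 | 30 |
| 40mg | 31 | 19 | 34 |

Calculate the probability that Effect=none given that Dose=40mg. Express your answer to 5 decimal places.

Total with Dose=40mg: 31 + 19 + 34 = 84.
P(Effect=none | Dose=40mg) = 31/84 = 0.36905.

0.36905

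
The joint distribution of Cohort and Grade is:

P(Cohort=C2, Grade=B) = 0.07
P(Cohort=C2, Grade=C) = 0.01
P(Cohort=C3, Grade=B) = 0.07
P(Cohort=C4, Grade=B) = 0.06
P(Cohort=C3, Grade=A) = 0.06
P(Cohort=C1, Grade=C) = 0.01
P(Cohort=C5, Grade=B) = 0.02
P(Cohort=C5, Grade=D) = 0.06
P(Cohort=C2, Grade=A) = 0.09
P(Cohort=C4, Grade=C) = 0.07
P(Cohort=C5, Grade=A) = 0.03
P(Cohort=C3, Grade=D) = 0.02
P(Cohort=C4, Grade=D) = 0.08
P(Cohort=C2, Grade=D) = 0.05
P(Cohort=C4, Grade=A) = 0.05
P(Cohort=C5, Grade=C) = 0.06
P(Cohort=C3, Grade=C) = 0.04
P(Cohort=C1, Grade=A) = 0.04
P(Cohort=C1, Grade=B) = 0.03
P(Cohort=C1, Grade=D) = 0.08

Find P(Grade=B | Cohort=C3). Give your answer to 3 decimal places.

P(Cohort=C3) = 0.06 + 0.07 + 0.04 + 0.02 = 0.19.
P(Grade=B | Cohort=C3) = 0.07/0.19 = 0.368.

0.368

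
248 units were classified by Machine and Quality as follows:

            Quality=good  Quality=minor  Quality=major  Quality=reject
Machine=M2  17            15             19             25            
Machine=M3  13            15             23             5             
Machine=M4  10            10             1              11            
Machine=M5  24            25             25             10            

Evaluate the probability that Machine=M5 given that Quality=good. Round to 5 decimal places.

0.37500

Total with Quality=good: 17 + 13 + 10 + 24 = 64.
P(Machine=M5 | Quality=good) = 24/64 = 0.37500.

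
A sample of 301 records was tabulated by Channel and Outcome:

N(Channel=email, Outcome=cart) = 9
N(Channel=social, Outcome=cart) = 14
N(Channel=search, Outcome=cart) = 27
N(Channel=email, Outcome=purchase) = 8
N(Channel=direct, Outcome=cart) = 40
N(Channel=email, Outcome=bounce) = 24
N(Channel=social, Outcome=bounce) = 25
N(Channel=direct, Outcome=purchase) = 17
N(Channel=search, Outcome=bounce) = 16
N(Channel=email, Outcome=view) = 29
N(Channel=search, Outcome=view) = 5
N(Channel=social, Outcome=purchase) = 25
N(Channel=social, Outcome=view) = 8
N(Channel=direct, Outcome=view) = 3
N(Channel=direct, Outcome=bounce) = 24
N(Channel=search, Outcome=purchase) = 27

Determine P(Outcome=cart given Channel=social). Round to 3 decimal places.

0.194

Total with Channel=social: 25 + 8 + 14 + 25 = 72.
P(Outcome=cart | Channel=social) = 14/72 = 0.194.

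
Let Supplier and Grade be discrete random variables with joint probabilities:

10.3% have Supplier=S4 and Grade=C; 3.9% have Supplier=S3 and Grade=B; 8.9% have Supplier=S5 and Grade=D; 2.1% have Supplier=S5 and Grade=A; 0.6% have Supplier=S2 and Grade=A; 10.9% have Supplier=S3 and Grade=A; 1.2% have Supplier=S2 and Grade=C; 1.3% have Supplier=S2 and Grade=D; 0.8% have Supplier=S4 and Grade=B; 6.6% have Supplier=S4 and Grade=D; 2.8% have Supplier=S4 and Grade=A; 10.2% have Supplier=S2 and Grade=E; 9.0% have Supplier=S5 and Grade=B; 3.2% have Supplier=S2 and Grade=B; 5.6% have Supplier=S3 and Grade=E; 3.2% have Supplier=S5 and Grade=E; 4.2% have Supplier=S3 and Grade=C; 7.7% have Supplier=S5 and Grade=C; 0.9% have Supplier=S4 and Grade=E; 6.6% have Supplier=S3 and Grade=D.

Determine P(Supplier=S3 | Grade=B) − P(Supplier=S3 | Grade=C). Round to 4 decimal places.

0.0513

P(Grade=B) = 0.032 + 0.039 + 0.008 + 0.090 = 0.169; P(Supplier=S3 | Grade=B) = 0.039/0.169 = 0.23077.
P(Grade=C) = 0.012 + 0.042 + 0.103 + 0.077 = 0.234; P(Supplier=S3 | Grade=C) = 0.042/0.234 = 0.17949.
Difference = 0.0513.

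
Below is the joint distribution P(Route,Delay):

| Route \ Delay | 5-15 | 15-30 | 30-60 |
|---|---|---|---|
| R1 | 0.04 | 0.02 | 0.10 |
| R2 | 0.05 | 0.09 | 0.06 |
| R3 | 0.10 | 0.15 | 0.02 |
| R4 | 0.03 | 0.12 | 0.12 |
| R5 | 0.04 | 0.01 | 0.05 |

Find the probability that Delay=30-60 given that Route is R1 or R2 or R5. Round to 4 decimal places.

P(Route=R1) = 0.04 + 0.02 + 0.10 = 0.16.
P(Route=R2) = 0.05 + 0.09 + 0.06 = 0.20.
P(Route=R5) = 0.04 + 0.01 + 0.05 = 0.10.
P(Route ∈ {R1, R2, R5}) = 0.16 + 0.20 + 0.10 = 0.46; P(Delay=30-60, Route ∈ {R1, R2, R5}) = 0.10 + 0.06 + 0.05 = 0.21.
P(Delay=30-60 | Route ∈ {R1, R2, R5}) = 0.21/0.46 = 0.4565.

0.4565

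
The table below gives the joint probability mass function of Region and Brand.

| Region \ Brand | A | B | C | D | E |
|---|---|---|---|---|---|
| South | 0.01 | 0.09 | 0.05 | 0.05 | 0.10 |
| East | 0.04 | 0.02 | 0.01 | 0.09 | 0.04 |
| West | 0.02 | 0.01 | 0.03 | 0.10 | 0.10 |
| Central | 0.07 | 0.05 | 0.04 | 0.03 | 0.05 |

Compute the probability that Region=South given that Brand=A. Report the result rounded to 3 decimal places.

0.071

P(Brand=A) = 0.01 + 0.04 + 0.02 + 0.07 = 0.14.
P(Region=South | Brand=A) = 0.01/0.14 = 0.071.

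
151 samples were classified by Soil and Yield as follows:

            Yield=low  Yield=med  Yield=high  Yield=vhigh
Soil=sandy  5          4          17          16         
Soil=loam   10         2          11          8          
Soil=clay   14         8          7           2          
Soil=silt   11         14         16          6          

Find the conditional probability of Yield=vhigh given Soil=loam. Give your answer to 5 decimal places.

0.25806

Total with Soil=loam: 10 + 2 + 11 + 8 = 31.
P(Yield=vhigh | Soil=loam) = 8/31 = 0.25806.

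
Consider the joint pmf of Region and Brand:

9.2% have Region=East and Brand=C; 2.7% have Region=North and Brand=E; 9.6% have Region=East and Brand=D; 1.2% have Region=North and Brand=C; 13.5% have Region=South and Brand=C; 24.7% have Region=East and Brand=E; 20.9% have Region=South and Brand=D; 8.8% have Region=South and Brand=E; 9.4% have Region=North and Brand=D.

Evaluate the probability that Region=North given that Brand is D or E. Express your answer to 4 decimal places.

0.1590

P(Brand=D) = 0.094 + 0.209 + 0.096 = 0.399.
P(Brand=E) = 0.027 + 0.088 + 0.247 = 0.362.
P(Brand ∈ {D, E}) = 0.399 + 0.362 = 0.761; P(Region=North, Brand ∈ {D, E}) = 0.094 + 0.027 = 0.121.
P(Region=North | Brand ∈ {D, E}) = 0.121/0.761 = 0.1590.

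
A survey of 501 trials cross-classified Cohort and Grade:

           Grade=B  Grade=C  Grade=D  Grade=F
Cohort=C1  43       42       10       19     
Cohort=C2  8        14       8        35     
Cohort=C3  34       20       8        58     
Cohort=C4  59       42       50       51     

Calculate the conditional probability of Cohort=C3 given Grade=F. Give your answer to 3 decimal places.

Total with Grade=F: 19 + 35 + 58 + 51 = 163.
P(Cohort=C3 | Grade=F) = 58/163 = 0.356.

0.356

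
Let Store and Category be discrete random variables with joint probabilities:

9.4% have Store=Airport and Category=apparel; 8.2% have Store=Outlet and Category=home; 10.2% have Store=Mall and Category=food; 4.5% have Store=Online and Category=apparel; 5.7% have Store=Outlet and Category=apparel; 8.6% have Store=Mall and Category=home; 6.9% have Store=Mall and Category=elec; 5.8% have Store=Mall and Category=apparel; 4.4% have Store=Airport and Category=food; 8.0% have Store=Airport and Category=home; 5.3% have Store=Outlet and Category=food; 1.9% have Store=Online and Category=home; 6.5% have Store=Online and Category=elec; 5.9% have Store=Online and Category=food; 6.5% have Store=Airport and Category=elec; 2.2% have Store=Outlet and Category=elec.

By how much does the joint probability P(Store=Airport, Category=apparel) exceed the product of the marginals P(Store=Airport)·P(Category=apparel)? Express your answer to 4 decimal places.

0.0221

P(Store=Airport) = 0.044 + 0.094 + 0.065 + 0.080 = 0.283.
P(Category=apparel) = 0.058 + 0.094 + 0.057 + 0.045 = 0.254.
P(Store=Airport, Category=apparel) − P(Store=Airport)P(Category=apparel) = 0.094 − 0.283×0.254 = 0.0221.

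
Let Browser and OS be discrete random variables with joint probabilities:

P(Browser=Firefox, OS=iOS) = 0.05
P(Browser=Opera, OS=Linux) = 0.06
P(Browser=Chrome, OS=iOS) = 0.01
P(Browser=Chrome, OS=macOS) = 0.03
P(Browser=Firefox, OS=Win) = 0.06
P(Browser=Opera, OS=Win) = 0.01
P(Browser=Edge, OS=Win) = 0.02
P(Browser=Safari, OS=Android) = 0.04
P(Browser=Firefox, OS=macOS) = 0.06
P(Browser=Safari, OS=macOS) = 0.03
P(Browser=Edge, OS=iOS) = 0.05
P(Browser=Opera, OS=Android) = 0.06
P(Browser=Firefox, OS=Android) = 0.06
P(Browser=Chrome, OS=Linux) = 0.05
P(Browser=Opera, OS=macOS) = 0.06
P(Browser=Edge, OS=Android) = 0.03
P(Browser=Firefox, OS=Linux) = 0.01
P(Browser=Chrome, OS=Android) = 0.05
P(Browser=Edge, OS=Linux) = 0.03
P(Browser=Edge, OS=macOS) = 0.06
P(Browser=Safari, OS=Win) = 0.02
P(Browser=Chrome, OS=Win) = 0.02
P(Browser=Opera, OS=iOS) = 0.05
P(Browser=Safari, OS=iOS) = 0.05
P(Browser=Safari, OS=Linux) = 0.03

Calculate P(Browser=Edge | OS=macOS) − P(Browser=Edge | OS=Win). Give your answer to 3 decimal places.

P(OS=macOS) = 0.03 + 0.06 + 0.03 + 0.06 + 0.06 = 0.24; P(Browser=Edge | OS=macOS) = 0.06/0.24 = 0.2500.
P(OS=Win) = 0.02 + 0.06 + 0.02 + 0.02 + 0.01 = 0.13; P(Browser=Edge | OS=Win) = 0.02/0.13 = 0.1538.
Difference = 0.096.

0.096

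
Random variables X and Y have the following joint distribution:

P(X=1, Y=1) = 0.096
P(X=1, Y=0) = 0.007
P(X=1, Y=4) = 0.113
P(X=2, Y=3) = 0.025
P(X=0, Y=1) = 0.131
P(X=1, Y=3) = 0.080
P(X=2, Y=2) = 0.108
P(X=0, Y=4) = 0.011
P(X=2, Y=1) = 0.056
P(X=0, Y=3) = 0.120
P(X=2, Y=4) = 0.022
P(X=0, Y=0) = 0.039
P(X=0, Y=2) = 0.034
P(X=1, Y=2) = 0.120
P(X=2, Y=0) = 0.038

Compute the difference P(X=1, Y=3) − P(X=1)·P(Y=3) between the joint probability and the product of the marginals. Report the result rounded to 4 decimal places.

-0.0136

P(X=1) = 0.007 + 0.096 + 0.120 + 0.080 + 0.113 = 0.416.
P(Y=3) = 0.120 + 0.080 + 0.025 = 0.225.
P(X=1, Y=3) − P(X=1)P(Y=3) = 0.080 − 0.416×0.225 = -0.0136.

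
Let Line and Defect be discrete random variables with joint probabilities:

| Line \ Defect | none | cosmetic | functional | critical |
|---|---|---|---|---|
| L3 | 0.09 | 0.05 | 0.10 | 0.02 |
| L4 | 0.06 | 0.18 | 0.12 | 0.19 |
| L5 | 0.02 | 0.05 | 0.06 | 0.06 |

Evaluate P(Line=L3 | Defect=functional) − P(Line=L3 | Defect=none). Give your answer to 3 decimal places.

-0.172

P(Defect=functional) = 0.10 + 0.12 + 0.06 = 0.28; P(Line=L3 | Defect=functional) = 0.10/0.28 = 0.3571.
P(Defect=none) = 0.09 + 0.06 + 0.02 = 0.17; P(Line=L3 | Defect=none) = 0.09/0.17 = 0.5294.
Difference = -0.172.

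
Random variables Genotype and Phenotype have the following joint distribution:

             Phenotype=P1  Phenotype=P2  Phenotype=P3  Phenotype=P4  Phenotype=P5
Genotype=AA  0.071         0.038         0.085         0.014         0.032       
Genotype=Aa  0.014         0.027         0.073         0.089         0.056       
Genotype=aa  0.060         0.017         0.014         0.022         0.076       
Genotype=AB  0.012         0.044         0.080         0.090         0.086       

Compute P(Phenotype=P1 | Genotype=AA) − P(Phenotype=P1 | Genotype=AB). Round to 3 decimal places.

0.257

P(Genotype=AA) = 0.071 + 0.038 + 0.085 + 0.014 + 0.032 = 0.240; P(Phenotype=P1 | Genotype=AA) = 0.071/0.240 = 0.2958.
P(Genotype=AB) = 0.012 + 0.044 + 0.080 + 0.090 + 0.086 = 0.312; P(Phenotype=P1 | Genotype=AB) = 0.012/0.312 = 0.0385.
Difference = 0.257.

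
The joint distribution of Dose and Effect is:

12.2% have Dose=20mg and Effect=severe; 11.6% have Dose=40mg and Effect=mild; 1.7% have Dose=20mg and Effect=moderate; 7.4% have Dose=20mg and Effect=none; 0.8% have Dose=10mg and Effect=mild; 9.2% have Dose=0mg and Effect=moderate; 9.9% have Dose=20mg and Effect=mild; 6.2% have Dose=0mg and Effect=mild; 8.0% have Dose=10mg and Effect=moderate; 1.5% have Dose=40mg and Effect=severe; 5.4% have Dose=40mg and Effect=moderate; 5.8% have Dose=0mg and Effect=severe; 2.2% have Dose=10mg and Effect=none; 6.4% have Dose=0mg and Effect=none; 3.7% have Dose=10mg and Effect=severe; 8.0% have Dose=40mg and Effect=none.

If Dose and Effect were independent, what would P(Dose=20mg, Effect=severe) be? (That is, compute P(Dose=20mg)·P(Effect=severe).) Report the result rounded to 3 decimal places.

P(Dose=20mg) = 0.074 + 0.099 + 0.017 + 0.122 = 0.312.
P(Effect=severe) = 0.058 + 0.037 + 0.122 + 0.015 = 0.232.
Product: 0.312 × 0.232 = 0.072.

0.072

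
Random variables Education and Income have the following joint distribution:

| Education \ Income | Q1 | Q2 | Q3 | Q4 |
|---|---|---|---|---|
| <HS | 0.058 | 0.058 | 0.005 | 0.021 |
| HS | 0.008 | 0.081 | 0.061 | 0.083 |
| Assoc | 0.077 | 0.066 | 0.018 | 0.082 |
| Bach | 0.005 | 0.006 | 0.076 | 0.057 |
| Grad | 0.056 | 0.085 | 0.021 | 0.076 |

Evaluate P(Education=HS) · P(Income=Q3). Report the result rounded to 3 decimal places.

P(Education=HS) = 0.008 + 0.081 + 0.061 + 0.083 = 0.233.
P(Income=Q3) = 0.005 + 0.061 + 0.018 + 0.076 + 0.021 = 0.181.
Product: 0.233 × 0.181 = 0.042.

0.042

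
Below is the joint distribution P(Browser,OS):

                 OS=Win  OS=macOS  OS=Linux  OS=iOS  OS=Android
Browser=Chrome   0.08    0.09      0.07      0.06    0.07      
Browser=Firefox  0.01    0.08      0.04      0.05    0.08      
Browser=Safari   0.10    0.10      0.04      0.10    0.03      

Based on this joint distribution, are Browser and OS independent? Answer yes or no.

P(Browser=Firefox) = 0.26 and P(OS=Win) = 0.19, so their product is 0.0494, but P(Browser=Firefox, OS=Win) = 0.01. Since these differ, Browser and OS are not independent.

no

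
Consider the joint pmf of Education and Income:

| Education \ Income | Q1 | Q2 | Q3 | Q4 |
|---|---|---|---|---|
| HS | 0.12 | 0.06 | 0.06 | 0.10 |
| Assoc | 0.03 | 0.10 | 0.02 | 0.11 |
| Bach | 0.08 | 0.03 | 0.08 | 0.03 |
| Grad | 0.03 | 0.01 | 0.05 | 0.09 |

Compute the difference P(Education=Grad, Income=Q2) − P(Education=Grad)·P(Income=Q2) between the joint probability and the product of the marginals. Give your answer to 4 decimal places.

-0.0260

P(Education=Grad) = 0.03 + 0.01 + 0.05 + 0.09 = 0.18.
P(Income=Q2) = 0.06 + 0.10 + 0.03 + 0.01 = 0.20.
P(Education=Grad, Income=Q2) − P(Education=Grad)P(Income=Q2) = 0.01 − 0.18×0.20 = -0.0260.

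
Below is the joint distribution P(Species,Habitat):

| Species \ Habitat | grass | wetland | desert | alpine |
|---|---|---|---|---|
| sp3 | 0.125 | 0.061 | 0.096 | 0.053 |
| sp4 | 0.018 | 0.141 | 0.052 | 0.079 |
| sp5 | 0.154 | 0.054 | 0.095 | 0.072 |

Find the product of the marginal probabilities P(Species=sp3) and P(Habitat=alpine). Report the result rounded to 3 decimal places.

P(Species=sp3) = 0.125 + 0.061 + 0.096 + 0.053 = 0.335.
P(Habitat=alpine) = 0.053 + 0.079 + 0.072 = 0.204.
Product: 0.335 × 0.204 = 0.068.

0.068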